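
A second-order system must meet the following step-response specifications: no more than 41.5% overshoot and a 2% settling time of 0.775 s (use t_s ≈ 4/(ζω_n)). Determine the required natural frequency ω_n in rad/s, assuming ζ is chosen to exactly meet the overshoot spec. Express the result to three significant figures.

ω_n ≈ 19.1 rad/s

Inverting the overshoot relation: ζ = |ln 0.415|/√(π² + ln²0.415) = 0.270.
Then ω_n = 4/(ζ t_s) = 4/(0.270 × 0.775) = 19.1 rad/s.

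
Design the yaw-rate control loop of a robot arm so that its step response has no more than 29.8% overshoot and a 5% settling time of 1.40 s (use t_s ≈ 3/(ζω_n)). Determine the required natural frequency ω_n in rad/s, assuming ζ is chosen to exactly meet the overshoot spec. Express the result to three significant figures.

ω_n ≈ 5.96 rad/s

From %OS = 100·exp(−πζ/√(1−ζ²)), invert to get ζ = −ln(OS)/√(π² + ln²(OS)) with OS = 0.298.
−ln 0.298 = 1.211, so ζ = 1.211/√(π² + 1.466) = 0.360.
From t_s ≈ 3/(ζω_n): ω_n = 3/(ζ·t_s) = 3/(0.360·1.40) = 5.96 rad/s.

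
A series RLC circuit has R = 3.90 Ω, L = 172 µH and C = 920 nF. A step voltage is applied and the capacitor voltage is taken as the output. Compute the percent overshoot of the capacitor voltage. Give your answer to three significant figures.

%OS ≈ 63.6%

For a series RLC circuit (capacitor voltage as output), ω_n = 1/√(LC) = 1/√(172 µH · 920 nF) = 79500 rad/s.
ζ = (R/2)·√(C/L) = (3.90/2)·√(920 nF/172 µH) = 0.143.
Overshoot: exp(−π·0.143/√(1−0.143²)) = 0.636, i.e. 63.6%.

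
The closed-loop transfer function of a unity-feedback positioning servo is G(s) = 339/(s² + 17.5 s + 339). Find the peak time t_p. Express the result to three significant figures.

t_p ≈ 0.194 s

Matching coefficients with s² + 2ζω_n s + ω_n² gives ω_n² = 339 ⇒ ω_n = 18.4 rad/s, and ζ = 17.5/(2ω_n) = 0.475.
ω_d = 18.4·√(1 − 0.475²) = 16.2 rad/s. Then t_p = π/ω_d = 0.194 s.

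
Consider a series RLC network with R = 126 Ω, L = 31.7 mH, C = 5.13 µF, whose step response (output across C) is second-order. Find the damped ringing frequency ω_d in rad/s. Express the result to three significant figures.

ω_d ≈ 1480 rad/s

For a series RLC circuit (capacitor voltage as output), ω_n = 1/√(LC) = 1/√(31.7 mH · 5.13 µF) = 2480 rad/s.
ζ = (R/2)·√(C/L) = (126/2)·√(5.13 µF/31.7 mH) = 0.801.
ω_d = ω_n√(1−ζ²) = 1480 rad/s.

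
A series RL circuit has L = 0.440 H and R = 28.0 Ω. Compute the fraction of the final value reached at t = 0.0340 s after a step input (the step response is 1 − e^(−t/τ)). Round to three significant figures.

τ = L/R = 0.440/28.0 = 0.0157 s.
y(t)/y_∞ = 1 − e^(−t/τ) = 1 − e^(−0.0340/0.0157) = 1 − e^(−2.16) = 0.885.

y/y_∞ ≈ 0.885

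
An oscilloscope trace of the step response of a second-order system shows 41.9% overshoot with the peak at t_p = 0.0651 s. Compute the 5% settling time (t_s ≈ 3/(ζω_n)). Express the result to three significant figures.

The overshoot fixes ζ = −ln(OS)/√(π²+ln²(OS)) = 0.267.
t_p = π/ω_d ⇒ ω_d = 48.3 rad/s; then ω_n = ω_d/√(1−ζ²) = 50.1 rad/s.
t_s ≈ 3/(ζω_n) = 3/(0.267·50.1) = 0.225 s.

t_s ≈ 0.225 s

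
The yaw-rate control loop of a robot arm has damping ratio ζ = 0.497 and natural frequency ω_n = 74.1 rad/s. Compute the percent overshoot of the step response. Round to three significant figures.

For an underdamped second-order system, %OS = 100·exp(−πζ/√(1−ζ²)).
πζ/√(1−ζ²) = π·0.497/√(1−0.247) = 1.799, so %OS = 100·e^(−1.799) = 16.5%.

%OS ≈ 16.5%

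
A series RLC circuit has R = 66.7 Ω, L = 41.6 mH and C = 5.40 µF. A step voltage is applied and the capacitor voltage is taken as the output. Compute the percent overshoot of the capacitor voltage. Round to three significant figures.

For a series RLC circuit (capacitor voltage as output), ω_n = 1/√(LC) = 1/√(41.6 mH · 5.40 µF) = 2110 rad/s.
ζ = (R/2)·√(C/L) = (66.7/2)·√(5.40 µF/41.6 mH) = 0.380.
%OS = 100·exp(−πζ/√(1−ζ²)) = 27.5%.

%OS ≈ 27.5%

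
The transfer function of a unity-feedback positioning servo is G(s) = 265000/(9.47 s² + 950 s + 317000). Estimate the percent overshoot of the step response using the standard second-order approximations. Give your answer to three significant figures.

%OS ≈ 40.8%

Dividing through by 9.47: denominator becomes s² + 100.3 s + 33470.
So ω_n = √33470 = 183 rad/s and ζ = 100.3/(2·183) = 0.274.
%OS = 100 e^{−πζ/√(1−ζ²)} with ζ = 0.274 gives 40.8%.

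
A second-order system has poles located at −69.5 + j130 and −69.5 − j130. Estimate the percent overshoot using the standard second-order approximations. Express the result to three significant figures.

|pole| = ω_n = √(69.5² + 130²) = 147 rad/s; ζ = cos θ = σ/ω_n = 0.471.
%OS = 100 e^{−πζ/√(1−ζ²)} with ζ = 0.471 gives 18.6%.

%OS ≈ 18.6%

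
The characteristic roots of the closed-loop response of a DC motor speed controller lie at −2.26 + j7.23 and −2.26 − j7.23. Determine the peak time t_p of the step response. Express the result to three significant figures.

t_p ≈ 0.435 s

t_p = π/ω_d with ω_d = 7.23 (the imaginary part), so t_p = 0.435 s.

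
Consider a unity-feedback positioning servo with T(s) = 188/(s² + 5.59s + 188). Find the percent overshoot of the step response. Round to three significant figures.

%OS ≈ 52.0%

Matching coefficients with s² + 2ζω_n s + ω_n² gives ω_n² = 188 ⇒ ω_n = 13.7 rad/s, and ζ = 5.59/(2ω_n) = 0.204.
%OS = 100 e^{−πζ/√(1−ζ²)} with ζ = 0.204 gives 52.0%.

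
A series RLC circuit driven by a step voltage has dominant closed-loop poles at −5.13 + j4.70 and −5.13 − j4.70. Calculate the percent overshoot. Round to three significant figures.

%OS ≈ 3.24%

The poles are at −σ ± jω_d with σ = 5.13 and ω_d = 4.70, so ω_n = √(σ²+ω_d²) = 6.96 rad/s and ζ = σ/ω_n = 0.737.
%OS = 100 e^{−πζ/√(1−ζ²)} with ζ = 0.737 gives 3.24%.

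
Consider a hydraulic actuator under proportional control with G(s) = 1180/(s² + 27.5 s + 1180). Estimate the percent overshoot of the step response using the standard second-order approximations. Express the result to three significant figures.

Matching coefficients with s² + 2ζω_n s + ω_n² gives ω_n² = 1180 ⇒ ω_n = 34.4 rad/s, and ζ = 27.5/(2ω_n) = 0.400.
%OS = 100 e^{−πζ/√(1−ζ²)} with ζ = 0.400 gives 25.4%.

%OS ≈ 25.4%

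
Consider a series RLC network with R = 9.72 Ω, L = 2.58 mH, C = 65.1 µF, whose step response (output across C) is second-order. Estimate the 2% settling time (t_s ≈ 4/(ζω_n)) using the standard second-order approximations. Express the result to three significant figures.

For a series RLC circuit (capacitor voltage as output), ω_n = 1/√(LC) = 1/√(2.58 mH · 65.1 µF) = 2440 rad/s.
ζ = (R/2)·√(C/L) = (9.72/2)·√(65.1 µF/2.58 mH) = 0.772.
t_s ≈ 4/(ζω_n) = 0.00212 s.

t_s ≈ 0.00212 s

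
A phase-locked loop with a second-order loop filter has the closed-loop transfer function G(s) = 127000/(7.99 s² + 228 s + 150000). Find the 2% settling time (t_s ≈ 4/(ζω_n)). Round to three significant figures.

Dividing through by 7.99: denominator becomes s² + 28.54 s + 18770.
So ω_n = √18770 = 137 rad/s and ζ = 28.54/(2·137) = 0.104.
t_s ≈ 4/(ζω_n) = 0.280 s.

t_s ≈ 0.280 s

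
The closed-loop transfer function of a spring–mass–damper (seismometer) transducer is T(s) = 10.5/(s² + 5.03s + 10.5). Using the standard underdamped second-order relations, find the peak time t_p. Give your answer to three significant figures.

ω_n = √10.5 = 3.24 rad/s; ζ = 5.03/(2·3.24) = 0.776.
ω_d = 3.24·√(1 − 0.776²) = 2.04 rad/s. Then t_p = π/ω_d = 1.54 s.

t_p ≈ 1.54 s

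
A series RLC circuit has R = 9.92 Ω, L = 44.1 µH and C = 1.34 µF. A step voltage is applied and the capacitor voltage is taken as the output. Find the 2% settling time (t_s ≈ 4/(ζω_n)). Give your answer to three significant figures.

t_s ≈ 0.0000356 s

For a series RLC circuit (capacitor voltage as output), ω_n = 1/√(LC) = 1/√(44.1 µH · 1.34 µF) = 130000 rad/s.
ζ = (R/2)·√(C/L) = (9.92/2)·√(1.34 µF/44.1 µH) = 0.865.
t_s ≈ 4/(ζω_n) = 0.0000356 s.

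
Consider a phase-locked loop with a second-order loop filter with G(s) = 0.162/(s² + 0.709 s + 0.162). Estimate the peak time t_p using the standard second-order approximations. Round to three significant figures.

t_p ≈ 16.5 s

Matching coefficients with s² + 2ζω_n s + ω_n² gives ω_n² = 0.162 ⇒ ω_n = 0.402 rad/s, and ζ = 0.709/(2ω_n) = 0.881.
The damped frequency ω_d = ω_n√(1−ζ²) = 0.191 rad/s. Then t_p = π/ω_d = 16.5 s.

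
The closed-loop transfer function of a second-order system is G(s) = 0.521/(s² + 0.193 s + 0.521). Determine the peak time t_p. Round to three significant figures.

t_p ≈ 4.39 s

ω_n = √0.521 = 0.722 rad/s; ζ = 0.193/(2·0.722) = 0.134.
ω_d = 0.722·√(1 − 0.134²) = 0.715 rad/s. Then t_p = π/ω_d = 4.39 s.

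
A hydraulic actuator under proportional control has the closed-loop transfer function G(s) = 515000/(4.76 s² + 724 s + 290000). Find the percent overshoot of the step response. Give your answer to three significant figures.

Dividing through by 4.76: denominator becomes s² + 152.1 s + 60920.
So ω_n = √60920 = 247 rad/s and ζ = 152.1/(2·247) = 0.308.
%OS = 100 e^{−πζ/√(1−ζ²)} with ζ = 0.308 gives 36.2%.

%OS ≈ 36.2%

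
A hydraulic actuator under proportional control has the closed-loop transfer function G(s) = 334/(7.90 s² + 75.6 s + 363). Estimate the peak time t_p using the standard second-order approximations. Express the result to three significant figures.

t_p ≈ 0.654 s

Dividing through by 7.90: denominator becomes s² + 9.570 s + 45.95.
So ω_n = √45.95 = 6.78 rad/s and ζ = 9.570/(2·6.78) = 0.706.
ω_d = 6.78·√(1 − 0.706²) = 4.80 rad/s. t_p = π/ω_d = 0.654 s.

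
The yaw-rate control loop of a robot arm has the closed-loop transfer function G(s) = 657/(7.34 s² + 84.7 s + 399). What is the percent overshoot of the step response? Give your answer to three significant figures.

%OS ≈ 1.93%

Dividing through by 7.34: denominator becomes s² + 11.54 s + 54.36.
So ω_n = √54.36 = 7.37 rad/s and ζ = 11.54/(2·7.37) = 0.783.
%OS = 100 e^{−πζ/√(1−ζ²)} with ζ = 0.783 gives 1.93%.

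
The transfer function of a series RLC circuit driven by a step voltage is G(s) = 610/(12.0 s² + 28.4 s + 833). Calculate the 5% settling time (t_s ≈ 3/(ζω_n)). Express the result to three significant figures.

t_s ≈ 2.54 s

Dividing through by 12.0: denominator becomes s² + 2.367 s + 69.42.
So ω_n = √69.42 = 8.33 rad/s and ζ = 2.367/(2·8.33) = 0.142.
t_s ≈ 3/(ζω_n) = 2.54 s.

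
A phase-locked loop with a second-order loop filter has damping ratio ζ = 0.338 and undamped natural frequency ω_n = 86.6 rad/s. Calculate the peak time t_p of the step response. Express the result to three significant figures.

The damped frequency is ω_d = ω_n√(1−ζ²) = 86.6·√(1−0.114) = 81.5 rad/s.
Peak time t_p = π/ω_d = π/81.5 = 0.0385 s.

t_p ≈ 0.0385 s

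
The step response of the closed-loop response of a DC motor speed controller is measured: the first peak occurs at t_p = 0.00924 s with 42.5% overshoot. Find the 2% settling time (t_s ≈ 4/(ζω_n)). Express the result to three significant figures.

t_s ≈ 0.0432 s

From the overshoot, ζ = −ln(OS)/√(π²+ln²(OS)) = 0.263.
From t_p = π/ω_d, ω_d = π/0.00924 = 340 rad/s, so ω_n = ω_d/√(1−ζ²) = 352 rad/s.
t_s ≈ 4/(ζω_n) = 4/(0.263·352) = 0.0432 s.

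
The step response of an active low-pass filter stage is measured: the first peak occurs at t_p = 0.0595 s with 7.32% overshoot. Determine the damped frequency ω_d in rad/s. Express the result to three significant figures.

t_p = π/ω_d, so ω_d = π/0.0595 = 52.8 rad/s.

ω_d ≈ 52.8 rad/s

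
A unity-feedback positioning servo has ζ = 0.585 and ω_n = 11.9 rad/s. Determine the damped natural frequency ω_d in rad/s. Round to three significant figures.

ω_d = ω_n√(1−ζ²) = 11.9·√0.658 = 9.65 rad/s.

ω_d ≈ 9.65 rad/s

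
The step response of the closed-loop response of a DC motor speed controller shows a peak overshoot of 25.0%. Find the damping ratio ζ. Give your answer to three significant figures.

ζ = −ln(OS)/√(π² + (ln OS)²). With OS = 0.250, ln OS = −1.386 and ζ = 1.386/3.434 = 0.404.

ζ ≈ 0.404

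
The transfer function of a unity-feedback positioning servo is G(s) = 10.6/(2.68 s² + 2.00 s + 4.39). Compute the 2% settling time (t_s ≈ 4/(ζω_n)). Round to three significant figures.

t_s ≈ 10.7 s

Dividing through by 2.68: denominator becomes s² + 0.7463 s + 1.638.
So ω_n = √1.638 = 1.28 rad/s and ζ = 0.7463/(2·1.28) = 0.292.
t_s ≈ 4/(ζω_n) = 10.7 s.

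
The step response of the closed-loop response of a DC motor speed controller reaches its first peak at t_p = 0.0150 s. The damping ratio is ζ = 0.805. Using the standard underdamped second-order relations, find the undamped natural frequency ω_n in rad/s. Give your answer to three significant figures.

ω_n ≈ 353 rad/s

Peak time t_p = π/ω_d, so ω_d = π/t_p = π/0.0150 = 209 rad/s.
ω_n = ω_d/√(1−ζ²) = 209/√0.352 = 353 rad/s.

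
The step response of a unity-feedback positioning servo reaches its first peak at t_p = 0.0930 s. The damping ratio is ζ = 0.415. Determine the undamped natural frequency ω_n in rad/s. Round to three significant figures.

ω_n ≈ 37.1 rad/s

Peak time t_p = π/ω_d, so ω_d = π/t_p = π/0.0930 = 33.8 rad/s.
ω_n = ω_d/√(1−ζ²) = 33.8/√0.828 = 37.1 rad/s.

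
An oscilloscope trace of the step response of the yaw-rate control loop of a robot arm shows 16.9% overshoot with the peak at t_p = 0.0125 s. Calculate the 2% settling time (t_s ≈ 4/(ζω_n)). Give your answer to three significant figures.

ζ from %OS: ζ = |ln 0.169|/√(π²+ln²0.169) = 0.493.
t_p = π/ω_d ⇒ ω_d = 251 rad/s; then ω_n = ω_d/√(1−ζ²) = 289 rad/s.
t_s ≈ 4/(ζω_n) = 4/(0.493·289) = 0.0281 s.

t_s ≈ 0.0281 s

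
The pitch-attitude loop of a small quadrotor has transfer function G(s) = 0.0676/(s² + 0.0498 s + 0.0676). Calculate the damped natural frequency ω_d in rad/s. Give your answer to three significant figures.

ω_d ≈ 0.259 rad/s

ω_n = √0.0676 = 0.260 rad/s; ζ = 0.0498/(2·0.260) = 0.0958.
ω_d = ω_n√(1−ζ²) = 0.259 rad/s.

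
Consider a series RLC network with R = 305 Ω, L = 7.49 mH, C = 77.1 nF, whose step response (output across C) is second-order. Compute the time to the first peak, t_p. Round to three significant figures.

t_p ≈ 0.0000866 s

For a series RLC circuit (capacitor voltage as output), ω_n = 1/√(LC) = 1/√(7.49 mH · 77.1 nF) = 41600 rad/s.
ζ = (R/2)·√(C/L) = (305/2)·√(77.1 nF/7.49 mH) = 0.489.
ω_d = ω_n√(1−ζ²) = 36300 rad/s. t_p = π/ω_d = 0.0000866 s.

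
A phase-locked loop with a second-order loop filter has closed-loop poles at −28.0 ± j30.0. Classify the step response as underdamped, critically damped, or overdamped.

underdamped

Since the poles form a complex-conjugate pair with nonzero imaginary part, the response is underdamped.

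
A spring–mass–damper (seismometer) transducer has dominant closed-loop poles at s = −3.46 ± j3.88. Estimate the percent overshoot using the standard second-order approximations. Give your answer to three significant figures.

|pole| = ω_n = √(3.46² + 3.88²) = 5.20 rad/s; ζ = cos θ = σ/ω_n = 0.666.
%OS = 100·exp(−πζ/√(1−ζ²)) = 6.07%.

%OS ≈ 6.07%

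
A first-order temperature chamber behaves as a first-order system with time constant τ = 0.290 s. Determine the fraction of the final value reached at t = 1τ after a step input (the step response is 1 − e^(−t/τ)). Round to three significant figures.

y(t)/y_∞ = 1 − e^(−t/τ) = 1 − e^(−1) = 1 − e^(−1.00) = 0.632.

y/y_∞ ≈ 0.632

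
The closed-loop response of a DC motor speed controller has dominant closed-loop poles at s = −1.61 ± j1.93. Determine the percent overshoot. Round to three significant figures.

With σ = 1.61, ω_d = 1.93: ω_n = √(σ²+ω_d²) = 2.51 rad/s, ζ = σ/ω_n = 0.641.
%OS = 100 e^{−πζ/√(1−ζ²)} with ζ = 0.641 gives 7.28%.

%OS ≈ 7.28%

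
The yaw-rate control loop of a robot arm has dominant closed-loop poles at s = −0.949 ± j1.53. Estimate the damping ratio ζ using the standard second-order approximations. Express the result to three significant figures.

The poles are at −σ ± jω_d with σ = 0.949 and ω_d = 1.53, so ω_n = √(σ²+ω_d²) = 1.80 rad/s and ζ = σ/ω_n = 0.527.

ζ ≈ 0.527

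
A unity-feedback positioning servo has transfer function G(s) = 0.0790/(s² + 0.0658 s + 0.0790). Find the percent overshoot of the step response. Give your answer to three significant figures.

%OS ≈ 69.1%

Comparing the denominator to s² + 2ζω_n s + ω_n²: ω_n = √0.0790 = 0.281 rad/s, and 2ζω_n = 0.0658 so ζ = 0.0658/(2·0.281) = 0.117.
Overshoot: exp(−π·0.117/√(1−0.117²)) = 0.691, i.e. 69.1%.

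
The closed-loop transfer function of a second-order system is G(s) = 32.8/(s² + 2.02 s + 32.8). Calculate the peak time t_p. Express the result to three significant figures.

Comparing the denominator to s² + 2ζω_n s + ω_n²: ω_n = √32.8 = 5.73 rad/s, and 2ζω_n = 2.02 so ζ = 2.02/(2·5.73) = 0.176.
The damped frequency ω_d = ω_n√(1−ζ²) = 5.64 rad/s. Then t_p = π/ω_d = 0.557 s.

t_p ≈ 0.557 s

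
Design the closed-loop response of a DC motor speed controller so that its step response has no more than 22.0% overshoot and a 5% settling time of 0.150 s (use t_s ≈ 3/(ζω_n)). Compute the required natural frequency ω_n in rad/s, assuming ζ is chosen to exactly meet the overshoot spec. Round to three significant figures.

ω_n ≈ 46.1 rad/s

Inverting the overshoot relation: ζ = |ln 0.220|/√(π² + ln²0.220) = 0.434.
Then ω_n = 3/(ζ t_s) = 3/(0.434 × 0.150) = 46.1 rad/s.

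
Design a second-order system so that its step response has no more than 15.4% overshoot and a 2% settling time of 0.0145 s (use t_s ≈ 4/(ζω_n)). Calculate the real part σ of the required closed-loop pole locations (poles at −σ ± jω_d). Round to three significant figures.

σ ≈ 276

The settling-time spec alone fixes σ = ζω_n = 4/t_s = 4/0.0145 = 276.
(Overshoot then fixes ζ = 0.512 and hence ω_d = σ·√(1−ζ²)/ζ = 463 rad/s.)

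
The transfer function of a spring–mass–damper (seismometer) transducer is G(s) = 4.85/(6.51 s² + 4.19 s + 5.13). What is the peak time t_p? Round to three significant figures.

t_p ≈ 3.80 s

Dividing through by 6.51: denominator becomes s² + 0.6436 s + 0.7880.
So ω_n = √0.7880 = 0.888 rad/s and ζ = 0.6436/(2·0.888) = 0.363.
ω_d = ω_n√(1−ζ²) = 0.827 rad/s. t_p = π/ω_d = 3.80 s.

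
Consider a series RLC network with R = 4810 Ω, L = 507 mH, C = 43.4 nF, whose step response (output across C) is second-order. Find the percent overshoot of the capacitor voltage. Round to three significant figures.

%OS ≈ 4.46%

For a series RLC circuit (capacitor voltage as output), ω_n = 1/√(LC) = 1/√(507 mH · 43.4 nF) = 6740 rad/s.
ζ = (R/2)·√(C/L) = (4810/2)·√(43.4 nF/507 mH) = 0.704.
%OS = 100·exp(−πζ/√(1−ζ²)) = 4.46%.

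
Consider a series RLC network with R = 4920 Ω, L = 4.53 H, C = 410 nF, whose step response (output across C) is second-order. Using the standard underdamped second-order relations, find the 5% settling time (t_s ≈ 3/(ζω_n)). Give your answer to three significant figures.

For a series RLC circuit (capacitor voltage as output), ω_n = 1/√(LC) = 1/√(4.53 H · 410 nF) = 734 rad/s.
ζ = (R/2)·√(C/L) = (4920/2)·√(410 nF/4.53 H) = 0.740.
t_s ≈ 3/(ζω_n) = 0.00552 s.

t_s ≈ 0.00552 s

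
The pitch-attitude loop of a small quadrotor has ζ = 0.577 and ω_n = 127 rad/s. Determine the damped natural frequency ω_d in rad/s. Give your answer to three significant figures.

ω_d ≈ 104 rad/s

ω_d = ω_n√(1−ζ²) = 127·√0.667 = 104 rad/s.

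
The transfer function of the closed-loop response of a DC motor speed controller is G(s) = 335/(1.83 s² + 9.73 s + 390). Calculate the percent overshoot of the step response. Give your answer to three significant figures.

Dividing through by 1.83: denominator becomes s² + 5.317 s + 213.1.
So ω_n = √213.1 = 14.6 rad/s and ζ = 5.317/(2·14.6) = 0.182.
%OS = 100·exp(−πζ/√(1−ζ²)) = 55.9%.

%OS ≈ 55.9%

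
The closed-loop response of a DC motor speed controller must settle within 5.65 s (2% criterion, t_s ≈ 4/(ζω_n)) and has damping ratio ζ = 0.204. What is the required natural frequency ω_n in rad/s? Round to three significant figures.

Rearranging t_s ≈ 4/(ζω_n) gives ω_n = 4/(ζ·t_s) = 4/(0.204 × 5.65) = 3.47 rad/s.

ω_n ≈ 3.47 rad/s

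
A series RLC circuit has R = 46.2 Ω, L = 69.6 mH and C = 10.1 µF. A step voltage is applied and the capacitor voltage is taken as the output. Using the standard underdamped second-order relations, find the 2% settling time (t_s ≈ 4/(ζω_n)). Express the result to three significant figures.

t_s ≈ 0.0121 s

For a series RLC circuit (capacitor voltage as output), ω_n = 1/√(LC) = 1/√(69.6 mH · 10.1 µF) = 1190 rad/s.
ζ = (R/2)·√(C/L) = (46.2/2)·√(10.1 µF/69.6 mH) = 0.278.
t_s ≈ 4/(ζω_n) = 0.0121 s.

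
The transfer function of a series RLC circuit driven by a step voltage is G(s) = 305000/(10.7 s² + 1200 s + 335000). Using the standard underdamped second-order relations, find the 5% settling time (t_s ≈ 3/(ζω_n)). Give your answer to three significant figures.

Dividing through by 10.7: denominator becomes s² + 112.1 s + 31310.
So ω_n = √31310 = 177 rad/s and ζ = 112.1/(2·177) = 0.317.
t_s ≈ 3/(ζω_n) = 0.0535 s.

t_s ≈ 0.0535 s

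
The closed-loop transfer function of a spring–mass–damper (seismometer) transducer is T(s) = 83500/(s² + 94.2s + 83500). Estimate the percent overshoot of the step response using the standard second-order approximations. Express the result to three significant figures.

Matching coefficients with s² + 2ζω_n s + ω_n² gives ω_n² = 83500 ⇒ ω_n = 289 rad/s, and ζ = 94.2/(2ω_n) = 0.163.
%OS = 100·exp(−πζ/√(1−ζ²)) = 59.5%.

%OS ≈ 59.5%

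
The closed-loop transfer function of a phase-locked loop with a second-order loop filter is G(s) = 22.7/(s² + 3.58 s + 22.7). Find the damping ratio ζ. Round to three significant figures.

ζ ≈ 0.376

ω_n = √22.7 = 4.76 rad/s; ζ = 3.58/(2·4.76) = 0.376.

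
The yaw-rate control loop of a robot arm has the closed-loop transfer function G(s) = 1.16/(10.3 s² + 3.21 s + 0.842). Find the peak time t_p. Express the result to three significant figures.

Dividing through by 10.3: denominator becomes s² + 0.3117 s + 0.08175.
So ω_n = √0.08175 = 0.286 rad/s and ζ = 0.3117/(2·0.286) = 0.545.
The damped frequency ω_d = ω_n√(1−ζ²) = 0.240 rad/s. t_p = π/ω_d = 13.1 s.

t_p ≈ 13.1 s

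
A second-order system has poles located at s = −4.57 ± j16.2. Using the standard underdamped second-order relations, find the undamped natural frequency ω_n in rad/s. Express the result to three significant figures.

|pole| = ω_n = √(4.57² + 16.2²) = 16.8 rad/s; ζ = cos θ = σ/ω_n = 0.272.

ω_n ≈ 16.8 rad/s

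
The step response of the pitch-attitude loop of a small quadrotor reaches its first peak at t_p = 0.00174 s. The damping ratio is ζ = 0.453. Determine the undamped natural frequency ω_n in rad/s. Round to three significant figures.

ω_n ≈ 2030 rad/s

Peak time t_p = π/ω_d, so ω_d = π/t_p = π/0.00174 = 1810 rad/s.
ω_n = ω_d/√(1−ζ²) = 1810/√0.795 = 2030 rad/s.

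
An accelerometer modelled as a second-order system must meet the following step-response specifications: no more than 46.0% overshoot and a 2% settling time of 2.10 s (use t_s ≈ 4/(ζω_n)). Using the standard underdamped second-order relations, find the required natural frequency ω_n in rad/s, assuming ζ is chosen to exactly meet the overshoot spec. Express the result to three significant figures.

ζ = −ln(OS)/√(π² + (ln OS)²). With OS = 0.460, ln OS = −0.7765 and ζ = 0.7765/3.236 = 0.240.
From t_s ≈ 4/(ζω_n): ω_n = 4/(ζ·t_s) = 4/(0.240·2.10) = 7.94 rad/s.

ω_n ≈ 7.94 rad/s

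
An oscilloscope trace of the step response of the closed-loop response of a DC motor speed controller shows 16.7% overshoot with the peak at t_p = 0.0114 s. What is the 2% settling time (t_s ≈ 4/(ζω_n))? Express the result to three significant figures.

ζ from %OS: ζ = |ln 0.167|/√(π²+ln²0.167) = 0.495.
t_p = π/ω_d ⇒ ω_d = 276 rad/s; then ω_n = ω_d/√(1−ζ²) = 317 rad/s.
t_s ≈ 4/(ζω_n) = 4/(0.495·317) = 0.0255 s.

t_s ≈ 0.0255 s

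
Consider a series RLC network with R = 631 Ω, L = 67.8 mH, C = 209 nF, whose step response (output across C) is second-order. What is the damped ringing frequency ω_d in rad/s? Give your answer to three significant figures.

ω_d ≈ 6990 rad/s

For a series RLC circuit (capacitor voltage as output), ω_n = 1/√(LC) = 1/√(67.8 mH · 209 nF) = 8400 rad/s.
ζ = (R/2)·√(C/L) = (631/2)·√(209 nF/67.8 mH) = 0.554.
ω_d = 8400·√(1 − 0.554²) = 6990 rad/s.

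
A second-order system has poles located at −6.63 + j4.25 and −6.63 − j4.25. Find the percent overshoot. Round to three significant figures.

|pole| = ω_n = √(6.63² + 4.25²) = 7.88 rad/s; ζ = cos θ = σ/ω_n = 0.842.
Overshoot: exp(−π·0.842/√(1−0.842²)) = 0.00744, i.e. 0.744%.

%OS ≈ 0.744%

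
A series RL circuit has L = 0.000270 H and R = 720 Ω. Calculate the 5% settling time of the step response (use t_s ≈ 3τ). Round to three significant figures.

τ = L/R = 0.000270/720 = 0.000000375 s.
t_s ≈ 3τ = 0.00000113 s.

t_s ≈ 0.00000113 s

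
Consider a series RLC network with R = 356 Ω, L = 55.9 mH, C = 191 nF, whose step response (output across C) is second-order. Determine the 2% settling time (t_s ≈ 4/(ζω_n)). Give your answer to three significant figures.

For a series RLC circuit (capacitor voltage as output), ω_n = 1/√(LC) = 1/√(55.9 mH · 191 nF) = 9680 rad/s.
ζ = (R/2)·√(C/L) = (356/2)·√(191 nF/55.9 mH) = 0.329.
t_s ≈ 4/(ζω_n) = 0.00126 s.

t_s ≈ 0.00126 s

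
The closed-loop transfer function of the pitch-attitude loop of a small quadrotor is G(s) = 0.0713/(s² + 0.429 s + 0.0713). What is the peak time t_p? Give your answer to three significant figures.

Comparing the denominator to s² + 2ζω_n s + ω_n²: ω_n = √0.0713 = 0.267 rad/s, and 2ζω_n = 0.429 so ζ = 0.429/(2·0.267) = 0.803.
ω_d = 0.267·√(1 − 0.803²) = 0.159 rad/s. Then t_p = π/ω_d = 19.8 s.

t_p ≈ 19.8 s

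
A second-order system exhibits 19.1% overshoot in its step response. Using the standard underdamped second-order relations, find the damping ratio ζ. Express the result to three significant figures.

Inverting the overshoot relation: ζ = |ln 0.191|/√(π² + ln²0.191) = 0.466.

ζ ≈ 0.466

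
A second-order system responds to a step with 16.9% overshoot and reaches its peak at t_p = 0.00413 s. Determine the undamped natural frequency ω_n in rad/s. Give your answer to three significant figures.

The overshoot fixes ζ = −ln(OS)/√(π²+ln²(OS)) = 0.493.
From t_p = π/ω_d, ω_d = π/0.00413 = 761 rad/s, so ω_n = ω_d/√(1−ζ²) = 874 rad/s.

ω_n ≈ 874 rad/s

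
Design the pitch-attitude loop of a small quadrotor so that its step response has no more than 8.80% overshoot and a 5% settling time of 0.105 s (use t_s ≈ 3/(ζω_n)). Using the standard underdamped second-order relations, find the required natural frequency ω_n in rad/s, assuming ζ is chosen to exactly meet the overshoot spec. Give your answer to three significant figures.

ω_n ≈ 46.7 rad/s

From %OS = 100·exp(−πζ/√(1−ζ²)), invert to get ζ = −ln(OS)/√(π² + ln²(OS)) with OS = 0.0880.
−ln 0.0880 = 2.430, so ζ = 2.430/√(π² + 5.907) = 0.612.
Then ω_n = 3/(ζ t_s) = 3/(0.612 × 0.105) = 46.7 rad/s.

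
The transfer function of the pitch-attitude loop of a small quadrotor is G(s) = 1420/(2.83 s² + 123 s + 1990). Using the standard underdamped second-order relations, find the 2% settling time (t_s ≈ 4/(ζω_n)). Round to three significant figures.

t_s ≈ 0.184 s

Dividing through by 2.83: denominator becomes s² + 43.46 s + 703.2.
So ω_n = √703.2 = 26.5 rad/s and ζ = 43.46/(2·26.5) = 0.820.
t_s ≈ 4/(ζω_n) = 0.184 s.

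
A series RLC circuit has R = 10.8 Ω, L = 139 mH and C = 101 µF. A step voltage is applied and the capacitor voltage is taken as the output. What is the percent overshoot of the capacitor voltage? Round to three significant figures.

%OS ≈ 63.0%

For a series RLC circuit (capacitor voltage as output), ω_n = 1/√(LC) = 1/√(139 mH · 101 µF) = 267 rad/s.
ζ = (R/2)·√(C/L) = (10.8/2)·√(101 µF/139 mH) = 0.146.
%OS = 100 e^{−πζ/√(1−ζ²)} with ζ = 0.146 gives 63.0%.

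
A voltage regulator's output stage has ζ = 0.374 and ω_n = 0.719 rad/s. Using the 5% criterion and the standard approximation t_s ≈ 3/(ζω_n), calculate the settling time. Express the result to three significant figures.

t_s ≈ 11.2 s

t_s ≈ 3/(ζω_n) = 3/(0.374 × 0.719) = 11.2 s.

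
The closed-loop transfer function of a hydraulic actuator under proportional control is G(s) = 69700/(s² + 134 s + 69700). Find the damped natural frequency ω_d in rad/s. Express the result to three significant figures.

ω_d ≈ 255 rad/s

ω_n = √69700 = 264 rad/s; ζ = 134/(2·264) = 0.254.
ω_d = ω_n√(1−ζ²) = 255 rad/s.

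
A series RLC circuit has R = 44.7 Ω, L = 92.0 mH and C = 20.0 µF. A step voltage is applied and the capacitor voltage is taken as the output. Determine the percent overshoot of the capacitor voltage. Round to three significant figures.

%OS ≈ 33.4%

For a series RLC circuit (capacitor voltage as output), ω_n = 1/√(LC) = 1/√(92.0 mH · 20.0 µF) = 737 rad/s.
ζ = (R/2)·√(C/L) = (44.7/2)·√(20.0 µF/92.0 mH) = 0.330.
%OS = 100·exp(−πζ/√(1−ζ²)) = 33.4%.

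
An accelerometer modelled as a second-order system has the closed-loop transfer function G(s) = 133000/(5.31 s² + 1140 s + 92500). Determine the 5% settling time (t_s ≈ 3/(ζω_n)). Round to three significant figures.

Dividing through by 5.31: denominator becomes s² + 214.7 s + 17420.
So ω_n = √17420 = 132 rad/s and ζ = 214.7/(2·132) = 0.813.
t_s ≈ 3/(ζω_n) = 0.0279 s.

t_s ≈ 0.0279 s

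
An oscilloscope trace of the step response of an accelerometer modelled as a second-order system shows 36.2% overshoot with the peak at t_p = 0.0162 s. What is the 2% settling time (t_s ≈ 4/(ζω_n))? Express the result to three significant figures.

From the overshoot, ζ = −ln(OS)/√(π²+ln²(OS)) = 0.308.
From t_p = π/ω_d, ω_d = π/0.0162 = 194 rad/s, so ω_n = ω_d/√(1−ζ²) = 204 rad/s.
t_s ≈ 4/(ζω_n) = 4/(0.308·204) = 0.0638 s.

t_s ≈ 0.0638 s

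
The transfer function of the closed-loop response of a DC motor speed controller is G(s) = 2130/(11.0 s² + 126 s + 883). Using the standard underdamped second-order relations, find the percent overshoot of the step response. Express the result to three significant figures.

Dividing through by 11.0: denominator becomes s² + 11.45 s + 80.27.
So ω_n = √80.27 = 8.96 rad/s and ζ = 11.45/(2·8.96) = 0.639.
Overshoot: exp(−π·0.639/√(1−0.639²)) = 0.0734, i.e. 7.34%.

%OS ≈ 7.34%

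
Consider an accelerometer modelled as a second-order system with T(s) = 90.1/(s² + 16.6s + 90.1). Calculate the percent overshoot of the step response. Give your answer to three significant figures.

Comparing the denominator to s² + 2ζω_n s + ω_n²: ω_n = √90.1 = 9.49 rad/s, and 2ζω_n = 16.6 so ζ = 16.6/(2·9.49) = 0.874.
%OS = 100·exp(−πζ/√(1−ζ²)) = 0.348%.

%OS ≈ 0.348%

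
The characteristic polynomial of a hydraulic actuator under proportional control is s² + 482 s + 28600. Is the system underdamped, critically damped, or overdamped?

overdamped

a² − 4b = 120000 > 0 (two distinct real roots); the system is overdamped.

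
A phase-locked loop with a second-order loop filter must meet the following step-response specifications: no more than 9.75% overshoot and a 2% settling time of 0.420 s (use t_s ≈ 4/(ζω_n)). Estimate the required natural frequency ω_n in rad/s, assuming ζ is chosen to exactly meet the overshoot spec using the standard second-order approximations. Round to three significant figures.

ω_n ≈ 16.0 rad/s

ζ = −ln(OS)/√(π² + (ln OS)²). With OS = 0.0975, ln OS = −2.328 and ζ = 2.328/3.910 = 0.595.
From t_s ≈ 4/(ζω_n): ω_n = 4/(ζ·t_s) = 4/(0.595·0.420) = 16.0 rad/s.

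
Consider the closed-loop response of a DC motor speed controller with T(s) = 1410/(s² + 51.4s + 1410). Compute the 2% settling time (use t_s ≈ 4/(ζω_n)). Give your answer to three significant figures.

ω_n = √1410 = 37.5 rad/s; ζ = 51.4/(2·37.5) = 0.684.
t_s ≈ 4/(ζω_n) = 4/(0.684·37.5) = 0.156 s.

t_s ≈ 0.156 s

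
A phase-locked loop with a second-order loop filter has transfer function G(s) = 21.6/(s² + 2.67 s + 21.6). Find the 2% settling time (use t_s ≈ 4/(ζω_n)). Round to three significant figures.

ω_n = √21.6 = 4.65 rad/s; ζ = 2.67/(2·4.65) = 0.287.
t_s ≈ 4/(ζω_n) = 4/(0.287·4.65) = 3.00 s.

t_s ≈ 3.00 s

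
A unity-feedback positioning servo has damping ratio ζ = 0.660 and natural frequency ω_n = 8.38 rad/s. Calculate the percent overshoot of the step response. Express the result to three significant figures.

For an underdamped second-order system, %OS = 100·exp(−πζ/√(1−ζ²)).
πζ/√(1−ζ²) = π·0.660/√(1−0.436) = 2.760, so %OS = 100·e^(−2.760) = 6.33%.

%OS ≈ 6.33%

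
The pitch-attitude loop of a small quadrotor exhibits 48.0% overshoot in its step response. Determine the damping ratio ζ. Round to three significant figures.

ζ ≈ 0.228

From %OS = 100·exp(−πζ/√(1−ζ²)), invert to get ζ = −ln(OS)/√(π² + ln²(OS)) with OS = 0.480.
−ln 0.480 = 0.7340, so ζ = 0.7340/√(π² + 0.5387) = 0.228.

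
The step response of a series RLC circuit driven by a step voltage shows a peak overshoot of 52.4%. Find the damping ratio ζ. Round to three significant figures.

From %OS = 100·exp(−πζ/√(1−ζ²)), invert to get ζ = −ln(OS)/√(π² + ln²(OS)) with OS = 0.524.
−ln 0.524 = 0.6463, so ζ = 0.6463/√(π² + 0.4177) = 0.201.

ζ ≈ 0.201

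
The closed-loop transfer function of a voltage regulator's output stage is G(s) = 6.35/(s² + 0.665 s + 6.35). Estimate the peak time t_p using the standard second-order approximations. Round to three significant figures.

Comparing the denominator to s² + 2ζω_n s + ω_n²: ω_n = √6.35 = 2.52 rad/s, and 2ζω_n = 0.665 so ζ = 0.665/(2·2.52) = 0.132.
ω_d = ω_n√(1−ζ²) = 2.50 rad/s. Then t_p = π/ω_d = 1.26 s.

t_p ≈ 1.26 s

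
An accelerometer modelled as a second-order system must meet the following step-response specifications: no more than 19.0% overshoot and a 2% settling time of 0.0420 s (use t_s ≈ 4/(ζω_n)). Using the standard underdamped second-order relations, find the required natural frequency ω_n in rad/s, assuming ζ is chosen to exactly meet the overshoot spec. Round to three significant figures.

Inverting the overshoot relation: ζ = |ln 0.190|/√(π² + ln²0.190) = 0.467.
Then ω_n = 4/(ζ t_s) = 4/(0.467 × 0.0420) = 204 rad/s.

ω_n ≈ 204 rad/s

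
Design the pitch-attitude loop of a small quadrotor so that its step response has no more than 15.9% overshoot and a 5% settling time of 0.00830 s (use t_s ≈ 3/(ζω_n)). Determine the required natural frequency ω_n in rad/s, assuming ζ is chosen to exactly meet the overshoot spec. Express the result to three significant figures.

ω_n ≈ 716 rad/s

From %OS = 100·exp(−πζ/√(1−ζ²)), invert to get ζ = −ln(OS)/√(π² + ln²(OS)) with OS = 0.159.
−ln 0.159 = 1.839, so ζ = 1.839/√(π² + 3.381) = 0.505.
Then ω_n = 3/(ζ t_s) = 3/(0.505 × 0.00830) = 716 rad/s.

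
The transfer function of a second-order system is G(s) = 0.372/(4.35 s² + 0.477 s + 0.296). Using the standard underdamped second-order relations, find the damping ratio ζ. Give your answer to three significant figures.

Dividing through by 4.35: denominator becomes s² + 0.1097 s + 0.06805.
So ω_n = √0.06805 = 0.261 rad/s and ζ = 0.1097/(2·0.261) = 0.210.

ζ ≈ 0.210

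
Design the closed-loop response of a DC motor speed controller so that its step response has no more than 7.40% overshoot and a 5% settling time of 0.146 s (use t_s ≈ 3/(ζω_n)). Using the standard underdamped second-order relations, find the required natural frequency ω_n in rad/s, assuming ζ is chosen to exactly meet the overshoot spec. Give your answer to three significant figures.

Inverting the overshoot relation: ζ = |ln 0.0740|/√(π² + ln²0.0740) = 0.638.
Then ω_n = 3/(ζ t_s) = 3/(0.638 × 0.146) = 32.2 rad/s.

ω_n ≈ 32.2 rad/s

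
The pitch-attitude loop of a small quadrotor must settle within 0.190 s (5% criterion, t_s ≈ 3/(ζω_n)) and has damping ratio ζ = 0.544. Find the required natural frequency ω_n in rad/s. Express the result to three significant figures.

Rearranging t_s ≈ 3/(ζω_n) gives ω_n = 3/(ζ·t_s) = 3/(0.544 × 0.190) = 29.0 rad/s.

ω_n ≈ 29.0 rad/s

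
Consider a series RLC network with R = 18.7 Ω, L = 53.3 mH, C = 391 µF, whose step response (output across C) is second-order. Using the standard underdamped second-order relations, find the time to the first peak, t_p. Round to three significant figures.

For a series RLC circuit (capacitor voltage as output), ω_n = 1/√(LC) = 1/√(53.3 mH · 391 µF) = 219 rad/s.
ζ = (R/2)·√(C/L) = (18.7/2)·√(391 µF/53.3 mH) = 0.801.
ω_d = ω_n√(1−ζ²) = 131 rad/s. t_p = π/ω_d = 0.0239 s.

t_p ≈ 0.0239 s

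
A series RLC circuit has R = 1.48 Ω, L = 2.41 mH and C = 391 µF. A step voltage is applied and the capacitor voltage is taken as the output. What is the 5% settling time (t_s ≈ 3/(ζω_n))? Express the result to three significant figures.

For a series RLC circuit (capacitor voltage as output), ω_n = 1/√(LC) = 1/√(2.41 mH · 391 µF) = 1030 rad/s.
ζ = (R/2)·√(C/L) = (1.48/2)·√(391 µF/2.41 mH) = 0.298.
t_s ≈ 3/(ζω_n) = 0.00977 s.

t_s ≈ 0.00977 s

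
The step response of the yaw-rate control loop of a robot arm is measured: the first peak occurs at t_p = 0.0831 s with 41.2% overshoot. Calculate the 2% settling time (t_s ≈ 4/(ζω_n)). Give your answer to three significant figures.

The overshoot fixes ζ = −ln(OS)/√(π²+ln²(OS)) = 0.272.
t_p = π/ω_d ⇒ ω_d = 37.8 rad/s; then ω_n = ω_d/√(1−ζ²) = 39.3 rad/s.
t_s ≈ 4/(ζω_n) = 4/(0.272·39.3) = 0.375 s.

t_s ≈ 0.375 s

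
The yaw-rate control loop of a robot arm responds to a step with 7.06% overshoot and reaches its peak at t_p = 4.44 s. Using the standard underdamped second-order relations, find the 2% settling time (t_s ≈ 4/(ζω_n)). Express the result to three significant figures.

t_s ≈ 6.70 s

ζ from %OS: ζ = |ln 0.0706|/√(π²+ln²0.0706) = 0.645.
t_p = π/ω_d ⇒ ω_d = 0.708 rad/s; then ω_n = ω_d/√(1−ζ²) = 0.926 rad/s.
t_s ≈ 4/(ζω_n) = 4/(0.645·0.926) = 6.70 s.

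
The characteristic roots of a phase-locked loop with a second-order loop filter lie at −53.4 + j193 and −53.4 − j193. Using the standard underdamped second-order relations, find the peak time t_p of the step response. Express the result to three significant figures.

t_p ≈ 0.0163 s

t_p = π/ω_d with ω_d = 193 (the imaginary part), so t_p = 0.0163 s.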